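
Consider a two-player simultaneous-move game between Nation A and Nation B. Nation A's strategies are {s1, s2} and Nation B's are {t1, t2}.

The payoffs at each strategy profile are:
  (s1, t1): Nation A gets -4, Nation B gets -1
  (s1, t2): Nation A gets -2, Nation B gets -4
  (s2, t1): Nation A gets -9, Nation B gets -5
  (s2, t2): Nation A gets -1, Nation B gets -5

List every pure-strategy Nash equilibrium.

(s1, t1) and (s2, t2)

(s1, t1): Nation A gets -4 ≥ -9 from s2, and Nation B gets -1 ≥ -4 from t2 — Nash equilibrium.
(s1, t2): Nation A prefers s2 (-1 > -2); Nation B prefers t1 (-1 > -4) — not an equilibrium.
(s2, t1): Nation A prefers s1 (-4 > -9) — not an equilibrium.
(s2, t2): Nation A gets -1 ≥ -2 from s1, and Nation B gets -5 ≥ -5 from t1 — Nash equilibrium.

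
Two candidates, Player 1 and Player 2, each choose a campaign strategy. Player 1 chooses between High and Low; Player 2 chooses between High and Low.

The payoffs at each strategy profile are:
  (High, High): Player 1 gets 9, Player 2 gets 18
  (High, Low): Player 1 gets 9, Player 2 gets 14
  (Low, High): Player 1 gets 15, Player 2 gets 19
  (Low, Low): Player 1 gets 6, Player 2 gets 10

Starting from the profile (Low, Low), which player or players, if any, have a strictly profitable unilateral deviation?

Both

Player 1 at (Low, Low) earns 6; deviating to High yields 9 — a strict improvement.
Player 2 earns 10; deviating to High yields 19 — a strict improvement.
Both Player 1 and Player 2 have strictly profitable deviations.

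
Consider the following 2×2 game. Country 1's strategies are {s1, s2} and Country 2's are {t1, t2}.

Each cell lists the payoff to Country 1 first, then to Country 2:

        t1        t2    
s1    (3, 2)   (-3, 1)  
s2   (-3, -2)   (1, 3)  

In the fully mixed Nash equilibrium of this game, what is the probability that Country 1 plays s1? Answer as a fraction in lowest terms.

5/6

Let p be the probability that Country 1 plays s1. In a completely mixed equilibrium, Country 2 must be indifferent between t1 and t2.
Country 2's expected payoff from t1 is 2p − 2(1−p); from t2 it is p + 3(1−p).
Setting these equal: 4p − 2 = −2p + 3, so p = 5/6.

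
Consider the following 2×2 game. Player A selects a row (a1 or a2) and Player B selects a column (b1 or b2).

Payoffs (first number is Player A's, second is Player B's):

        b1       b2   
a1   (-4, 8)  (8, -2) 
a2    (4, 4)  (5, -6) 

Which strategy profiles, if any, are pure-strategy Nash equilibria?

(a1, b1): Player A prefers a2 (4 > -4) — not an equilibrium.
(a1, b2): Player B prefers b1 (8 > -2) — not an equilibrium.
(a2, b1): Player A gets 4 ≥ -4 from a1, and Player B gets 4 ≥ -6 from b2 — Nash equilibrium.
(a2, b2): Player A prefers a1 (8 > 5); Player B prefers b1 (4 > -6) — not an equilibrium.

(a2, b1)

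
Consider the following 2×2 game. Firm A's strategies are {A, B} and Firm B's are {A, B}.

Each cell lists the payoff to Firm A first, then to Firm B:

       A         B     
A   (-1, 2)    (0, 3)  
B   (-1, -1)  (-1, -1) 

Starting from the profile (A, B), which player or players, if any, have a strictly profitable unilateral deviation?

Firm A at (A, B) earns 0; deviating to B yields -1 — not better.
Firm B earns 3; deviating to A yields 2 — not better.
Neither player can strictly improve; the profile is a Nash equilibrium.

Neither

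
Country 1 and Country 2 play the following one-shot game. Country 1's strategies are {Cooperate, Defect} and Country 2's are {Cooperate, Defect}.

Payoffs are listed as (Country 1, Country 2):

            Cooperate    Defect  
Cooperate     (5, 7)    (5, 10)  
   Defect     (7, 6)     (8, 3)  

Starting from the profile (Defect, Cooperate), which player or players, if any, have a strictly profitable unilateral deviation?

Country 1 at (Defect, Cooperate) earns 7; deviating to Cooperate yields 5 — not better.
Country 2 earns 6; deviating to Defect yields 3 — not better.
Neither player can strictly improve; the profile is a Nash equilibrium.

Neither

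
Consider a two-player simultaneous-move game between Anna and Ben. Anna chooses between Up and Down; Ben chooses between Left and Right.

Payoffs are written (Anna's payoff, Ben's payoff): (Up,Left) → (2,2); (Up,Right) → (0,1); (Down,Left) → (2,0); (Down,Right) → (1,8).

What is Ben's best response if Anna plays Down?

Right

Against Down, Ben earns 0 from Left and 8 from Right.
So Right is the best response.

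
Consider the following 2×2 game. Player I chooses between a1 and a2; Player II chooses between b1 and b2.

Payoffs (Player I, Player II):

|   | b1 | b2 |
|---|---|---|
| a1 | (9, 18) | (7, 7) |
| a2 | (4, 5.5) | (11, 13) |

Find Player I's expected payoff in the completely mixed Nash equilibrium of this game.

First find y, the probability Player II plays b1, from Player I's indifference between a1 and a2: 9y + 7(1−y) = 4y + 11(1−y), giving y = 4/9.
Since Player I is indifferent in equilibrium, Player I's expected payoff equals the payoff from either row against (4/9, 5/9). Using a1: 9(4/9) + 7(5/9) = 71/9.

71/9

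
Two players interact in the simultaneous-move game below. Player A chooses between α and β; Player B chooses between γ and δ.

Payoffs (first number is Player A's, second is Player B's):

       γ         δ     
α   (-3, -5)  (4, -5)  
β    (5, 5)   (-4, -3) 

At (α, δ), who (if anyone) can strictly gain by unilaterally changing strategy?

Neither

Player A at (α, δ) earns 4; deviating to β yields -4 — not better.
Player B earns -5; deviating to γ yields -5 — not better.
Neither player can strictly improve; the profile is a Nash equilibrium.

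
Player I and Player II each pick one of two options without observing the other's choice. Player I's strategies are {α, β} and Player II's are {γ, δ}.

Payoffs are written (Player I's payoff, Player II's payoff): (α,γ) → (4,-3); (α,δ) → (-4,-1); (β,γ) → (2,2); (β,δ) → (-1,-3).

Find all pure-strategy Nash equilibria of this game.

(α, γ): Player II prefers δ (-1 > -3) — not an equilibrium.
(α, δ): Player I prefers β (-1 > -4) — not an equilibrium.
(β, γ): Player I prefers α (4 > 2) — not an equilibrium.
(β, δ): Player II prefers γ (2 > -3) — not an equilibrium.

none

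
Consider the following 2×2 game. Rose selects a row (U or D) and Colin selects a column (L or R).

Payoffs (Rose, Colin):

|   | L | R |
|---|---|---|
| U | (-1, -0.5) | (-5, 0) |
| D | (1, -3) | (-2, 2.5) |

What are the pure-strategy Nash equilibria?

(D, R)

(U, L): Rose prefers D (1 > -1); Colin prefers R (0 > -0.5) — not an equilibrium.
(U, R): Rose prefers D (-2 > -5) — not an equilibrium.
(D, L): Colin prefers R (2.5 > -3) — not an equilibrium.
(D, R): Rose gets -2 ≥ -5 from U, and Colin gets 2.5 ≥ -3 from L — Nash equilibrium.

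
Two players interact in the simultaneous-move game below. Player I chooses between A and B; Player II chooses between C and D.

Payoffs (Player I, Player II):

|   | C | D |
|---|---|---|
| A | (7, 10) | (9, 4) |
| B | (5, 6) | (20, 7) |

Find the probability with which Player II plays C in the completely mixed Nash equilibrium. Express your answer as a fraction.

11/13

Let y be the probability that Player II plays C. In a completely mixed equilibrium, Player I must be indifferent between A and B.
Player I's expected payoff from A is 7y + 9(1−y); from B it is 5y + 20(1−y).
Setting these equal: −2y + 9 = −15y + 20, so y = 11/13.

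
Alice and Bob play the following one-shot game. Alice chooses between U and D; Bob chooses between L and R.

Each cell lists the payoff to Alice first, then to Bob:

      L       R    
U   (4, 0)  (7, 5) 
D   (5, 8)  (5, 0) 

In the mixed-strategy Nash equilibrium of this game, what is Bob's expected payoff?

First find p, the probability Alice plays U, from Bob's indifference between L and R: 8(1−p) = 5p, giving p = 8/13.
Since Bob is indifferent in equilibrium, Bob's expected payoff equals the payoff from either column against (8/13, 5/13). Using L: 8(5/13) = 40/13.

40/13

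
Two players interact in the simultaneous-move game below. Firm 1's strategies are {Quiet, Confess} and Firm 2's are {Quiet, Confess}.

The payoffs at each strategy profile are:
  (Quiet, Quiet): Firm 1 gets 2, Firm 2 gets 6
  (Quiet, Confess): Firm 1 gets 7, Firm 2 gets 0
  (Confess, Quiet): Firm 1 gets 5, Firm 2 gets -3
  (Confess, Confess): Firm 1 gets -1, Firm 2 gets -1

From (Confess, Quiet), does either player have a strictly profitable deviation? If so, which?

Firm 2

Firm 1 at (Confess, Quiet) earns 5; deviating to Quiet yields 2 — not better.
Firm 2 earns -3; deviating to Confess yields -1 — a strict improvement.
Only Firm 2 has a strictly profitable deviation.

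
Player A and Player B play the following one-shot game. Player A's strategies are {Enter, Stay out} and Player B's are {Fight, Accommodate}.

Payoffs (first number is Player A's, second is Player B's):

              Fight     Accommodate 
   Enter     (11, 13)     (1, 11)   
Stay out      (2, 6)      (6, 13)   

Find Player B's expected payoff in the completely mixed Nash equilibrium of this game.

103/9

First find p, the probability Player A plays Enter, from Player B's indifference between Fight and Accommodate: 13p + 6(1−p) = 11p + 13(1−p), giving p = 7/9.
Since Player B is indifferent in equilibrium, Player B's expected payoff equals the payoff from either column against (7/9, 2/9). Using Fight: 13(7/9) + 6(2/9) = 103/9.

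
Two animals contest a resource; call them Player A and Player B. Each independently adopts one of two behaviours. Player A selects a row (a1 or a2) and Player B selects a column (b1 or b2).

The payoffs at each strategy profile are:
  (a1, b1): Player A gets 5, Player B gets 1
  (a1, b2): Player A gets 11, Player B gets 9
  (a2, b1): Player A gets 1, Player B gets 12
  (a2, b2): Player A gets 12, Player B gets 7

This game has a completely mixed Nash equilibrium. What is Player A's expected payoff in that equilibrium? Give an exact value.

49/5

First find y, the probability Player B plays b1, from Player A's indifference between a1 and a2: 5y + 11(1−y) = y + 12(1−y), giving y = 1/5.
Since Player A is indifferent in equilibrium, Player A's expected payoff equals the payoff from either row against (1/5, 4/5). Using a1: 5(1/5) + 11(4/5) = 49/5.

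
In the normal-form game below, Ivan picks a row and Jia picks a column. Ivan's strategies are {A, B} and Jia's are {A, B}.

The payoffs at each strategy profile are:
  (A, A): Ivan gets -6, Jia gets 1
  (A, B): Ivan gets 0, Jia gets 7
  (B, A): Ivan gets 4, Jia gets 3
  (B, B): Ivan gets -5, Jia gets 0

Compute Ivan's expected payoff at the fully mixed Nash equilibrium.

-2

First find q, the probability Jia plays A, from Ivan's indifference between A and B: −6q = 4q − 5(1−q), giving q = 1/3.
Since Ivan is indifferent in equilibrium, Ivan's expected payoff equals the payoff from either row against (1/3, 2/3). Using A: −6(1/3) = -2.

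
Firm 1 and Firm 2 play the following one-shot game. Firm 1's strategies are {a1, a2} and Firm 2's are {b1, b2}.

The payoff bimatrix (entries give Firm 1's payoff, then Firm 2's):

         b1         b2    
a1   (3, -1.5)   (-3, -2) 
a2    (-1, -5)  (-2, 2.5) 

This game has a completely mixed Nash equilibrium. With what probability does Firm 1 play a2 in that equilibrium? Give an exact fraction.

1/16

Let r be the probability that Firm 1 plays a1. In a completely mixed equilibrium, Firm 2 must be indifferent between b1 and b2.
Firm 2's expected payoff from b1 is −1.5r − 5(1−r); from b2 it is −2r + 2.5(1−r).
Setting these equal: 3.5r − 5 = −4.5r + 2.5, so r = 15/16.
Therefore Firm 1 plays a2 with probability 1 − 15/16 = 1/16.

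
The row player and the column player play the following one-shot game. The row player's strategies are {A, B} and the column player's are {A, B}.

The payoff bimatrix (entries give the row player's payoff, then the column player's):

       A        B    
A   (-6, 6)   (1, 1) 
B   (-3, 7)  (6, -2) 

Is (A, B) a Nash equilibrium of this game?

At (A, B), the row player earns 1; switching to B would give 6, so the row player would deviate.
The column player earns 1; switching to A would give 6, so the column player would deviate.
Since at least one player can profitably deviate, this is not a Nash equilibrium.

No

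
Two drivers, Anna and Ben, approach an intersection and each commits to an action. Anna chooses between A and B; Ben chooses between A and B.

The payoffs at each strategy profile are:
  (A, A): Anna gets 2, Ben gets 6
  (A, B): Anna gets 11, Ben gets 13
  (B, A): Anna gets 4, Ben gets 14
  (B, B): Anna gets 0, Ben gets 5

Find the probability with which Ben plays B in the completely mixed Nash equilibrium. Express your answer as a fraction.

Let c be the probability that Ben plays A. In a completely mixed equilibrium, Anna must be indifferent between A and B.
Anna's expected payoff from A is 2c + 11(1−c); from B it is 4c.
Setting these equal: −9c + 11 = 4c, so c = 11/13.
Therefore Ben plays B with probability 1 − 11/13 = 2/13.

2/13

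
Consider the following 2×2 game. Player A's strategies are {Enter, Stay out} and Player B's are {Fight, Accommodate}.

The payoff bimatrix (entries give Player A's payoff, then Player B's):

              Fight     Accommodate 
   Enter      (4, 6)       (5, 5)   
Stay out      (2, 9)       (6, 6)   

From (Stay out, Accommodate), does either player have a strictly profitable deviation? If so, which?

Player A at (Stay out, Accommodate) earns 6; deviating to Enter yields 5 — not better.
Player B earns 6; deviating to Fight yields 9 — a strict improvement.
Only Player B has a strictly profitable deviation.

Player B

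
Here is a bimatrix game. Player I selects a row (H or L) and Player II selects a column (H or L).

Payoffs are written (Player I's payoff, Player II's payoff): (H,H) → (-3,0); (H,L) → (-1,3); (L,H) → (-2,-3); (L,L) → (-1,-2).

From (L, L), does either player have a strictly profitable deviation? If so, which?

Neither

Player I at (L, L) earns -1; deviating to H yields -1 — not better.
Player II earns -2; deviating to H yields -3 — not better.
Neither player can strictly improve; the profile is a Nash equilibrium.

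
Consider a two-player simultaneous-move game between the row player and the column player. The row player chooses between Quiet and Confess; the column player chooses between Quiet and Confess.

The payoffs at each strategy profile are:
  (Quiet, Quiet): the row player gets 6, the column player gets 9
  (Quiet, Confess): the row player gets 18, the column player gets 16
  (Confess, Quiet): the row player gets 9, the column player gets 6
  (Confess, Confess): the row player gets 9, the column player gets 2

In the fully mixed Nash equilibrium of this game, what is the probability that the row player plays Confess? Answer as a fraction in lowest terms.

Let r be the probability that the row player plays Quiet. In a completely mixed equilibrium, the column player must be indifferent between Quiet and Confess.
The column player's expected payoff from Quiet is 9r + 6(1−r); from Confess it is 16r + 2(1−r).
Setting these equal: 3r + 6 = 14r + 2, so r = 4/11.
Therefore the row player plays Confess with probability 1 − 4/11 = 7/11.

7/11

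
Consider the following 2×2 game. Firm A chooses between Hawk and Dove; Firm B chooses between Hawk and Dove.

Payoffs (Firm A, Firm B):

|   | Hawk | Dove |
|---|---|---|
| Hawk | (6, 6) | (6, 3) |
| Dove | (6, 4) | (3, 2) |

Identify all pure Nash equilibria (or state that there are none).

(Hawk, Hawk): Firm A gets 6 ≥ 6 from Dove, and Firm B gets 6 ≥ 3 from Dove — Nash equilibrium.
(Hawk, Dove): Firm B prefers Hawk (6 > 3) — not an equilibrium.
(Dove, Hawk): Firm A gets 6 ≥ 6 from Hawk, and Firm B gets 4 ≥ 2 from Dove — Nash equilibrium.
(Dove, Dove): Firm A prefers Hawk (6 > 3); Firm B prefers Hawk (4 > 2) — not an equilibrium.

(Hawk, Hawk) and (Dove, Hawk)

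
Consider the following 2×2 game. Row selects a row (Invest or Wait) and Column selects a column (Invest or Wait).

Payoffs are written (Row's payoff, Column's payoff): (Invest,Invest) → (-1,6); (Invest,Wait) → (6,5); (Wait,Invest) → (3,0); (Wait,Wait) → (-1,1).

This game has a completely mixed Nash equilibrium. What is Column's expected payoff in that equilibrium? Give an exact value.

3

First find p, the probability Row plays Invest, from Column's indifference between Invest and Wait: 6p = 5p + (1−p), giving p = 1/2.
Since Column is indifferent in equilibrium, Column's expected payoff equals the payoff from either column against (1/2, 1/2). Using Invest: 6(1/2) = 3.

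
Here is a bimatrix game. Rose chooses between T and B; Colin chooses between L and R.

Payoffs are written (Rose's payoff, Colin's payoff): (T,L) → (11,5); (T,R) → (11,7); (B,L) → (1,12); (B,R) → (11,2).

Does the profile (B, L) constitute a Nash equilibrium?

At (B, L), Rose earns 1; switching to T would give 11, so Rose would deviate.
Colin earns 12; switching to R would give 2, so Colin has no profitable deviation.
Since at least one player can profitably deviate, this is not a Nash equilibrium.

No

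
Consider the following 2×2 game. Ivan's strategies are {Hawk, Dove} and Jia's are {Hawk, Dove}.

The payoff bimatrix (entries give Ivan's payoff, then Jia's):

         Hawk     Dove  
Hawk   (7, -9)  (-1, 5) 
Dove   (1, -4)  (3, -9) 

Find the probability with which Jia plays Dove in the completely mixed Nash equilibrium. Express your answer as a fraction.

Let c be the probability that Jia plays Hawk. In a completely mixed equilibrium, Ivan must be indifferent between Hawk and Dove.
Ivan's expected payoff from Hawk is 7c − (1−c); from Dove it is c + 3(1−c).
Setting these equal: 8c − 1 = −2c + 3, so c = 2/5.
Therefore Jia plays Dove with probability 1 − 2/5 = 3/5.

3/5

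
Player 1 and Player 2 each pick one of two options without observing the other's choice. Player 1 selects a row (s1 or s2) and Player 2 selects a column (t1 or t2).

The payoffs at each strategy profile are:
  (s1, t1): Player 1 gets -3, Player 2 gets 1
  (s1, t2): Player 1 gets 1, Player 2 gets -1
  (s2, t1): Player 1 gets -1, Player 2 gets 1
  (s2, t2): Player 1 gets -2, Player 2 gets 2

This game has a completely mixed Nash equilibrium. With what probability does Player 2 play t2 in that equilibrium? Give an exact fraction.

Let q be the probability that Player 2 plays t1. In a completely mixed equilibrium, Player 1 must be indifferent between s1 and s2.
Player 1's expected payoff from s1 is −3q + (1−q); from s2 it is −q − 2(1−q).
Setting these equal: −4q + 1 = q − 2, so q = 3/5.
Therefore Player 2 plays t2 with probability 1 − 3/5 = 2/5.

2/5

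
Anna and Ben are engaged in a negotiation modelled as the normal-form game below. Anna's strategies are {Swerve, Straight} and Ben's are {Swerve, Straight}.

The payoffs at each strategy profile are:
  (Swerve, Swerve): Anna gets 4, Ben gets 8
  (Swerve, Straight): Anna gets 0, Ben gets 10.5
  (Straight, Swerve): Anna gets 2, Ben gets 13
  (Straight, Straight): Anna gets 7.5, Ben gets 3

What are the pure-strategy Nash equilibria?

none

(Swerve, Swerve): Ben prefers Straight (10.5 > 8) — not an equilibrium.
(Swerve, Straight): Anna prefers Straight (7.5 > 0) — not an equilibrium.
(Straight, Swerve): Anna prefers Swerve (4 > 2) — not an equilibrium.
(Straight, Straight): Ben prefers Swerve (13 > 3) — not an equilibrium.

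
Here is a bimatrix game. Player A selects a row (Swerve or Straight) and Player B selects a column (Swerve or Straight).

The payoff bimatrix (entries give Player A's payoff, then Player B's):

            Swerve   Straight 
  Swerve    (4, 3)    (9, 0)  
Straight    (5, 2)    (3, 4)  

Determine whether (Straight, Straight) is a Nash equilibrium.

No

At (Straight, Straight), Player A earns 3; switching to Swerve would give 9, so Player A would deviate.
Player B earns 4; switching to Swerve would give 2, so Player B has no profitable deviation.
Since at least one player can profitably deviate, this is not a Nash equilibrium.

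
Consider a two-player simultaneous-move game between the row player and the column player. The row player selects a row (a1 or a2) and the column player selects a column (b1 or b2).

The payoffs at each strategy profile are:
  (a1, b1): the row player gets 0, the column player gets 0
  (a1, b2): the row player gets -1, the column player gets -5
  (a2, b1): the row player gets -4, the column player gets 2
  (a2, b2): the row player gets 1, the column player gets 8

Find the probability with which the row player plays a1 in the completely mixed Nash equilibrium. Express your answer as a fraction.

6/11

Let x be the probability that the row player plays a1. In a completely mixed equilibrium, the column player must be indifferent between b1 and b2.
The column player's expected payoff from b1 is 2(1−x); from b2 it is −5x + 8(1−x).
Setting these equal: −2x + 2 = −13x + 8, so x = 6/11.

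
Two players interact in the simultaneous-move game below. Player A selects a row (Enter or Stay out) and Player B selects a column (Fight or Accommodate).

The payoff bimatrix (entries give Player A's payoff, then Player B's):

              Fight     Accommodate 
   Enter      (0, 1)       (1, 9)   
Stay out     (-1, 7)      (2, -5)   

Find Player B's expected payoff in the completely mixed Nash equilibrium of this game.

17/5

First find p, the probability Player A plays Enter, from Player B's indifference between Fight and Accommodate: p + 7(1−p) = 9p − 5(1−p), giving p = 3/5.
Since Player B is indifferent in equilibrium, Player B's expected payoff equals the payoff from either column against (3/5, 2/5). Using Fight: (3/5) + 7(2/5) = 17/5.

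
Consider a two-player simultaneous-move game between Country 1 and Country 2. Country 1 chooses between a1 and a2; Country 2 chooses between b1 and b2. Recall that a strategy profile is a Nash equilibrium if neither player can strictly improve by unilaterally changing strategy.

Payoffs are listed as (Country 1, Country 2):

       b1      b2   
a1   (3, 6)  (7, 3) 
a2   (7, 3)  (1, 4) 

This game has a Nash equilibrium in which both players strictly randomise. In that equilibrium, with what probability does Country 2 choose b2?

Let y be the probability that Country 2 plays b1. In a completely mixed equilibrium, Country 1 must be indifferent between a1 and a2.
Country 1's expected payoff from a1 is 3y + 7(1−y); from a2 it is 7y + (1−y).
Setting these equal: −4y + 7 = 6y + 1, so y = 3/5.
Therefore Country 2 plays b2 with probability 1 − 3/5 = 2/5.

2/5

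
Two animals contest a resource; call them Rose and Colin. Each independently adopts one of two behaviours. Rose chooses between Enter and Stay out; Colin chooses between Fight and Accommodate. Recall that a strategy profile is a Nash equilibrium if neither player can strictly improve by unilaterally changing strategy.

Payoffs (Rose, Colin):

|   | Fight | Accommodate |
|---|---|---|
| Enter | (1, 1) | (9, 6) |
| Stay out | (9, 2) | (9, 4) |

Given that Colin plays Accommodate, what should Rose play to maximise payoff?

either — both Enter and Stay out are best responses

Against Accommodate, Rose earns 9 from Enter and 9 from Stay out.
So either strategy is a best response.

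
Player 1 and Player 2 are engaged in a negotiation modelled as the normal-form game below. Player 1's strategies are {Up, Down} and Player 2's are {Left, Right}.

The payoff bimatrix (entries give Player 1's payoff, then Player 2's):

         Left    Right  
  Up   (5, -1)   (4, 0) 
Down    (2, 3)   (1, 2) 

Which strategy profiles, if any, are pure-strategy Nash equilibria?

(Up, Left): Player 2 prefers Right (0 > -1) — not an equilibrium.
(Up, Right): Player 1 gets 4 ≥ 1 from Down, and Player 2 gets 0 ≥ -1 from Left — Nash equilibrium.
(Down, Left): Player 1 prefers Up (5 > 2) — not an equilibrium.
(Down, Right): Player 1 prefers Up (4 > 1); Player 2 prefers Left (3 > 2) — not an equilibrium.

(Up, Right)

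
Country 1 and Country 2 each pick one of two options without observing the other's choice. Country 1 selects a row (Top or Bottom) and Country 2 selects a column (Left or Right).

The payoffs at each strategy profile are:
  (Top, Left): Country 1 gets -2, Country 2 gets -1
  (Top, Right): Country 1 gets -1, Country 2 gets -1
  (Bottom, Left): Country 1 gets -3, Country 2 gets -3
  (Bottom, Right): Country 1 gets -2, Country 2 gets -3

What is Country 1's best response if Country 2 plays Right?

Top

Against Right, Country 1 earns -1 from Top and -2 from Bottom.
So Top is the best response.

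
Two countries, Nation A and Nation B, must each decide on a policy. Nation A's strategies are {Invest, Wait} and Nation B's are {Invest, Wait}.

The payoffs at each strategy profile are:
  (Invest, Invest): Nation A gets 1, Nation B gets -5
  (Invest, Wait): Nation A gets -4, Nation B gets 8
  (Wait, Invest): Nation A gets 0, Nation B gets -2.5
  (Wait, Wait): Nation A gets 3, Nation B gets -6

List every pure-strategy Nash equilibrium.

none

(Invest, Invest): Nation B prefers Wait (8 > -5) — not an equilibrium.
(Invest, Wait): Nation A prefers Wait (3 > -4) — not an equilibrium.
(Wait, Invest): Nation A prefers Invest (1 > 0) — not an equilibrium.
(Wait, Wait): Nation B prefers Invest (-2.5 > -6) — not an equilibrium.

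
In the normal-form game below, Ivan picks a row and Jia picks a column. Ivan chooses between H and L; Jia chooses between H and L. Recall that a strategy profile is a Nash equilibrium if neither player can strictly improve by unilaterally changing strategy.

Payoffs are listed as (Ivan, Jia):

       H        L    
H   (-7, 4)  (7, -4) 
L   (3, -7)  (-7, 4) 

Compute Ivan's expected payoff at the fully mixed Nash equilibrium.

First find y, the probability Jia plays H, from Ivan's indifference between H and L: −7y + 7(1−y) = 3y − 7(1−y), giving y = 7/12.
Since Ivan is indifferent in equilibrium, Ivan's expected payoff equals the payoff from either row against (7/12, 5/12). Using H: −7(7/12) + 7(5/12) = -7/6.

-7/6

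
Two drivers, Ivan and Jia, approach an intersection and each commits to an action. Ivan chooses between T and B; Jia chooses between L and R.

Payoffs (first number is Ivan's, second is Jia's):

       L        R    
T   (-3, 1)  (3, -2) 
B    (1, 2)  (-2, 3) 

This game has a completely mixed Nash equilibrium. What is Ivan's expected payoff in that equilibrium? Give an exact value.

First find q, the probability Jia plays L, from Ivan's indifference between T and B: −3q + 3(1−q) = q − 2(1−q), giving q = 5/9.
Since Ivan is indifferent in equilibrium, Ivan's expected payoff equals the payoff from either row against (5/9, 4/9). Using T: −3(5/9) + 3(4/9) = -1/3.

-1/3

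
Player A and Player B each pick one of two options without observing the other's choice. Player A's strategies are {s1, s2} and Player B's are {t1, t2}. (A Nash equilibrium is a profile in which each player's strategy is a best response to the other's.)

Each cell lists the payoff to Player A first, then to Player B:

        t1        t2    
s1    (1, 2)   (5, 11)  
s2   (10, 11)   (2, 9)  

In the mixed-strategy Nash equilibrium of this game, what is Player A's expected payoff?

4

First find y, the probability Player B plays t1, from Player A's indifference between s1 and s2: y + 5(1−y) = 10y + 2(1−y), giving y = 1/4.
Since Player A is indifferent in equilibrium, Player A's expected payoff equals the payoff from either row against (1/4, 3/4). Using s1: (1/4) + 5(3/4) = 4.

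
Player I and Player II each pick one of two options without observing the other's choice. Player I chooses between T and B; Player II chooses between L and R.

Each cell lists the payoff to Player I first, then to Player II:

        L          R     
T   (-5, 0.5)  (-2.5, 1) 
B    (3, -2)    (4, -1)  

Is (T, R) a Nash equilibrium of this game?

At (T, R), Player I earns -2.5; switching to B would give 4, so Player I would deviate.
Player II earns 1; switching to L would give 0.5, so Player II has no profitable deviation.
Since at least one player can profitably deviate, this is not a Nash equilibrium.

No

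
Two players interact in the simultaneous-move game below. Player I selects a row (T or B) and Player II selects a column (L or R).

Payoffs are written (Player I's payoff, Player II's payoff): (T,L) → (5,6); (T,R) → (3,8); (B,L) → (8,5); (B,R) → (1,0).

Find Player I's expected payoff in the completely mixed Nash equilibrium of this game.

First find y, the probability Player II plays L, from Player I's indifference between T and B: 5y + 3(1−y) = 8y + (1−y), giving y = 2/5.
Since Player I is indifferent in equilibrium, Player I's expected payoff equals the payoff from either row against (2/5, 3/5). Using T: 5(2/5) + 3(3/5) = 19/5.

19/5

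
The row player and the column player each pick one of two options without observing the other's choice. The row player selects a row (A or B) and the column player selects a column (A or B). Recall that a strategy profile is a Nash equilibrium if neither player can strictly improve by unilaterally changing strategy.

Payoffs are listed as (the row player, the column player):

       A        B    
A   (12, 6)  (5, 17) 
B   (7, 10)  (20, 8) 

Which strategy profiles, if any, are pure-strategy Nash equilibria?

none

(A, A): the column player prefers B (17 > 6) — not an equilibrium.
(A, B): the row player prefers B (20 > 5) — not an equilibrium.
(B, A): the row player prefers A (12 > 7) — not an equilibrium.
(B, B): the column player prefers A (10 > 8) — not an equilibrium.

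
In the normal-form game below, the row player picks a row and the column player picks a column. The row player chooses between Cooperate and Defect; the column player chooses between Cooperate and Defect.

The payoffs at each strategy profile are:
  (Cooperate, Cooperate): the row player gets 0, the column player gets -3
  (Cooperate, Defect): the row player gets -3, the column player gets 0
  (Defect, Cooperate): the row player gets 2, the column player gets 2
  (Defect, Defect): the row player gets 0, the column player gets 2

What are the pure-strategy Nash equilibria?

(Defect, Cooperate) and (Defect, Defect)

(Cooperate, Cooperate): the row player prefers Defect (2 > 0); the column player prefers Defect (0 > -3) — not an equilibrium.
(Cooperate, Defect): the row player prefers Defect (0 > -3) — not an equilibrium.
(Defect, Cooperate): the row player gets 2 ≥ 0 from Cooperate, and the column player gets 2 ≥ 2 from Defect — Nash equilibrium.
(Defect, Defect): the row player gets 0 ≥ -3 from Cooperate, and the column player gets 2 ≥ 2 from Cooperate — Nash equilibrium.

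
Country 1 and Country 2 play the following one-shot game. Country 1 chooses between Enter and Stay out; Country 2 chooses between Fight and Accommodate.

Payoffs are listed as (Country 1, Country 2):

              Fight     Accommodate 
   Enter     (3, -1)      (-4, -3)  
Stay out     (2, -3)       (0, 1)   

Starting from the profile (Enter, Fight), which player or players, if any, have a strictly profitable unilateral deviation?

Neither

Country 1 at (Enter, Fight) earns 3; deviating to Stay out yields 2 — not better.
Country 2 earns -1; deviating to Accommodate yields -3 — not better.
Neither player can strictly improve; the profile is a Nash equilibrium.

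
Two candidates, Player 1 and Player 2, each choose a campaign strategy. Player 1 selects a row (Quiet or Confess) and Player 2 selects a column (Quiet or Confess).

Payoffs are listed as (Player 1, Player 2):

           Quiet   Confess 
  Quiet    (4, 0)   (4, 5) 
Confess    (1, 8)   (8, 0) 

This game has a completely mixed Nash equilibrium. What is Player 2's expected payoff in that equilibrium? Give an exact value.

First find p, the probability Player 1 plays Quiet, from Player 2's indifference between Quiet and Confess: 8(1−p) = 5p, giving p = 8/13.
Since Player 2 is indifferent in equilibrium, Player 2's expected payoff equals the payoff from either column against (8/13, 5/13). Using Quiet: 8(5/13) = 40/13.

40/13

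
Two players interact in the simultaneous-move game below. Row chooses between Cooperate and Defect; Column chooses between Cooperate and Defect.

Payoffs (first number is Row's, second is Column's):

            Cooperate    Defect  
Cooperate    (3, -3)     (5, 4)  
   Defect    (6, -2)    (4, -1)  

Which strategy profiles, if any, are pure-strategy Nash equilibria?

(Cooperate, Cooperate): Row prefers Defect (6 > 3); Column prefers Defect (4 > -3) — not an equilibrium.
(Cooperate, Defect): Row gets 5 ≥ 4 from Defect, and Column gets 4 ≥ -3 from Cooperate — Nash equilibrium.
(Defect, Cooperate): Column prefers Defect (-1 > -2) — not an equilibrium.
(Defect, Defect): Row prefers Cooperate (5 > 4) — not an equilibrium.

(Cooperate, Defect)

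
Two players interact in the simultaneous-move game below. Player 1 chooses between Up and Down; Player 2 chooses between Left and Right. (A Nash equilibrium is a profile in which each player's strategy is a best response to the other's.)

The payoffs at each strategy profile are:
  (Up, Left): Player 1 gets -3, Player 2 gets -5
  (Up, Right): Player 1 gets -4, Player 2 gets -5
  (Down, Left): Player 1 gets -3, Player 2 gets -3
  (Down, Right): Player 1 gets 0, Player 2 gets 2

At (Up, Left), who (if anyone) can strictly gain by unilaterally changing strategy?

Neither

Player 1 at (Up, Left) earns -3; deviating to Down yields -3 — not better.
Player 2 earns -5; deviating to Right yields -5 — not better.
Neither player can strictly improve; the profile is a Nash equilibrium.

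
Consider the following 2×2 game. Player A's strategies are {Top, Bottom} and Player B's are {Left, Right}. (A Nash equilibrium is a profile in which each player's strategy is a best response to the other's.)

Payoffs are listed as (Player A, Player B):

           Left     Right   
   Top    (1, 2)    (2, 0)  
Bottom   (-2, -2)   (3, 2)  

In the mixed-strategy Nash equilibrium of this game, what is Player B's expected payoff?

2/3

First find p, the probability Player A plays Top, from Player B's indifference between Left and Right: 2p − 2(1−p) = 2(1−p), giving p = 2/3.
Since Player B is indifferent in equilibrium, Player B's expected payoff equals the payoff from either column against (2/3, 1/3). Using Left: 2(2/3) − 2(1/3) = 2/3.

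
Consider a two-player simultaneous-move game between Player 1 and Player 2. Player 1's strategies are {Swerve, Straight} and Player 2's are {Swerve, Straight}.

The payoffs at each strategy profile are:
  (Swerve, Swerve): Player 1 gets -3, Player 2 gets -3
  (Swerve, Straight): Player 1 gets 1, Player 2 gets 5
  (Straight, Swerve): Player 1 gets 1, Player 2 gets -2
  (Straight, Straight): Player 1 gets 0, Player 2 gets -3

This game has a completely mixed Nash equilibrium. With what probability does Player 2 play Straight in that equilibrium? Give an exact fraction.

Let y be the probability that Player 2 plays Swerve. In a completely mixed equilibrium, Player 1 must be indifferent between Swerve and Straight.
Player 1's expected payoff from Swerve is −3y + (1−y); from Straight it is y.
Setting these equal: −4y + 1 = y, so y = 1/5.
Therefore Player 2 plays Straight with probability 1 − 1/5 = 4/5.

4/5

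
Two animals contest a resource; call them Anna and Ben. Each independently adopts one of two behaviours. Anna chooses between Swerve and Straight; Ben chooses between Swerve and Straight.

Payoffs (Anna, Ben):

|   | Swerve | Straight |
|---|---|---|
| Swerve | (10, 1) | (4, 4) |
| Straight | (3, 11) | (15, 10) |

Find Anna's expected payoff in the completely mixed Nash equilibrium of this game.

First find y, the probability Ben plays Swerve, from Anna's indifference between Swerve and Straight: 10y + 4(1−y) = 3y + 15(1−y), giving y = 11/18.
Since Anna is indifferent in equilibrium, Anna's expected payoff equals the payoff from either row against (11/18, 7/18). Using Swerve: 10(11/18) + 4(7/18) = 23/3.

23/3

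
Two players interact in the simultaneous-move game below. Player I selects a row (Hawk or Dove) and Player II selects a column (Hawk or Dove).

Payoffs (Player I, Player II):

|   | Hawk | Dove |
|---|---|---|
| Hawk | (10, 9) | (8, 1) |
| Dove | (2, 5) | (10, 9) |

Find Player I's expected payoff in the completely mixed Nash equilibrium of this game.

First find q, the probability Player II plays Hawk, from Player I's indifference between Hawk and Dove: 10q + 8(1−q) = 2q + 10(1−q), giving q = 1/5.
Since Player I is indifferent in equilibrium, Player I's expected payoff equals the payoff from either row against (1/5, 4/5). Using Hawk: 10(1/5) + 8(4/5) = 42/5.

42/5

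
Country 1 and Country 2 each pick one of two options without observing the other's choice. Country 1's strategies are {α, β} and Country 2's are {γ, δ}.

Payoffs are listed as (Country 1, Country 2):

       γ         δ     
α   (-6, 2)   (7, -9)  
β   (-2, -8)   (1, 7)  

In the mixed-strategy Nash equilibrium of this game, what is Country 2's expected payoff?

First find p, the probability Country 1 plays α, from Country 2's indifference between γ and δ: 2p − 8(1−p) = −9p + 7(1−p), giving p = 15/26.
Since Country 2 is indifferent in equilibrium, Country 2's expected payoff equals the payoff from either column against (15/26, 11/26). Using γ: 2(15/26) − 8(11/26) = -29/13.

-29/13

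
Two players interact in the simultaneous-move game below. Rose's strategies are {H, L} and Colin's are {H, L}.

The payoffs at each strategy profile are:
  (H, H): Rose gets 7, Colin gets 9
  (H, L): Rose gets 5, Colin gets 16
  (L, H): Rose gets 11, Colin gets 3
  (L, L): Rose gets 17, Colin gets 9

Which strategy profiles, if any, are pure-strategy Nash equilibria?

(L, L)

(H, H): Rose prefers L (11 > 7); Colin prefers L (16 > 9) — not an equilibrium.
(H, L): Rose prefers L (17 > 5) — not an equilibrium.
(L, H): Colin prefers L (9 > 3) — not an equilibrium.
(L, L): Rose gets 17 ≥ 5 from H, and Colin gets 9 ≥ 3 from H — Nash equilibrium.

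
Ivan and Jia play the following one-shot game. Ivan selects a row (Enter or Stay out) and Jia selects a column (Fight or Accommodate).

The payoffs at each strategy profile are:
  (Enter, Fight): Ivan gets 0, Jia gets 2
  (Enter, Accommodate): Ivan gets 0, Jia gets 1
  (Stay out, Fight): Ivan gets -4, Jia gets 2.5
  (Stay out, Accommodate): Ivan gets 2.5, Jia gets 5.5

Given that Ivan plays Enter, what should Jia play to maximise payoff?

Fight

Against Enter, Jia earns 2 from Fight and 1 from Accommodate.
So Fight is the best response.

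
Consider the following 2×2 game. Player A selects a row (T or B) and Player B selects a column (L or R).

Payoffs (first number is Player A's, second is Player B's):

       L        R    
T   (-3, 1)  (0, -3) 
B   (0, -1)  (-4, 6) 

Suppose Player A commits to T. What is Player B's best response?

Against T, Player B earns 1 from L and -3 from R.
So L is the best response.

L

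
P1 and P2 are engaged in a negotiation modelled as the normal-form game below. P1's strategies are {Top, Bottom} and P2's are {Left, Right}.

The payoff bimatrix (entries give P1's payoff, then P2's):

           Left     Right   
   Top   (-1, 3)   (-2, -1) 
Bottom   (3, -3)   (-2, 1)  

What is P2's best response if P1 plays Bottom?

Against Bottom, P2 earns -3 from Left and 1 from Right.
So Right is the best response.

Right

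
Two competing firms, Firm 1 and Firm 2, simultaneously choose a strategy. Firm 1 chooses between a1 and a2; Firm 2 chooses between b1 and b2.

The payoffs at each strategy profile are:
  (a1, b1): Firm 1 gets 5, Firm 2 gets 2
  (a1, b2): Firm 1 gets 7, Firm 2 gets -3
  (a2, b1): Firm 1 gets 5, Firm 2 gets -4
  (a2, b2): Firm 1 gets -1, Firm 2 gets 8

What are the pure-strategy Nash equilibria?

(a1, b1): Firm 1 gets 5 ≥ 5 from a2, and Firm 2 gets 2 ≥ -3 from b2 — Nash equilibrium.
(a1, b2): Firm 2 prefers b1 (2 > -3) — not an equilibrium.
(a2, b1): Firm 2 prefers b2 (8 > -4) — not an equilibrium.
(a2, b2): Firm 1 prefers a1 (7 > -1) — not an equilibrium.

(a1, b1)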